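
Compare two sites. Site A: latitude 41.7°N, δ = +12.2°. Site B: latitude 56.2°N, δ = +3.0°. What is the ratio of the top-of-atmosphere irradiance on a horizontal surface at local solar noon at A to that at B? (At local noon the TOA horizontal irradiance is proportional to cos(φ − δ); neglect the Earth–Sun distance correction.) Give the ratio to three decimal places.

1.453

A: cos θ_z = cos(41.7° − (12.2°)) = 0.8704.
B: cos θ_z = cos(56.2° − (3.0°)) = 0.5990.
Ratio A/B = 0.8704 / 0.5990 = 1.4531.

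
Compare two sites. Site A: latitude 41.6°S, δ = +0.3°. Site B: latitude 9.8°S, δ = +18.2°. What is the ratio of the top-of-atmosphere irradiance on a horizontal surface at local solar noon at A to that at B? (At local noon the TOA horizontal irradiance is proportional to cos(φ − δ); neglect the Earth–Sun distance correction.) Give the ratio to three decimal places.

0.843

A: cos θ_z = cos(-41.6° − (0.3°)) = 0.7443.
B: cos θ_z = cos(-9.8° − (18.2°)) = 0.8829.
Ratio A/B = 0.7443 / 0.8829 = 0.8430.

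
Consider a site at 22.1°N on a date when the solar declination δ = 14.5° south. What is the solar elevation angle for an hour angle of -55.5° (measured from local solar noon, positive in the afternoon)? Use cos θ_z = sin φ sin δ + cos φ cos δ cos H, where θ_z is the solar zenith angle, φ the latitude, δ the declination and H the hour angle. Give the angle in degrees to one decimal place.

24.4°

cos θ_z = sin φ sin δ + cos φ cos δ cos H = (0.3762)(-0.2504) + (0.9265)(0.9681)(0.5664) = 0.4138.
θ_z = arccos(0.4138) = 65.56°, so the elevation is 90° − 65.56° = 24.44°.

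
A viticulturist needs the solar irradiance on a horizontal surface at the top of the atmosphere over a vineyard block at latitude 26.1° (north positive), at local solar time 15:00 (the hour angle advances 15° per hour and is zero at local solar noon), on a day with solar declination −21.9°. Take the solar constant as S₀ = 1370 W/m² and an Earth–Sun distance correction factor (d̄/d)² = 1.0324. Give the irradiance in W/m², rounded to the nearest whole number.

Hour angle H = 15° × (15 − 12) = 45.00°.
cos θ_z = sin(26.1°) sin(-21.9°) + cos(26.1°) cos(-21.9°) cos(45.00°) = -0.1641 + 0.5892 = 0.4251.
Top-of-atmosphere irradiance = S₀ (d̄/d)² cos θ_z = 1370 × 1.0324 × 0.4251 = 601.26 W/m².

601 W/m²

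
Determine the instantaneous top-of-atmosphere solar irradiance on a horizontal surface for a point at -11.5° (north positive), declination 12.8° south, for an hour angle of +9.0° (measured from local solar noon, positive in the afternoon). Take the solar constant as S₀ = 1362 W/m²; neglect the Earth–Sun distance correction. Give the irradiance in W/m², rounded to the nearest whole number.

With φ = -11.5°, δ = -12.8°, H = 9.00°: sin φ sin δ = 0.0442, cos φ cos δ cos H = 0.9438, so cos θ_z = 0.9880.
Top-of-atmosphere irradiance = S₀ cos θ_z = 1362 × 0.9880 = 1345.66 W/m².

1346 W/m²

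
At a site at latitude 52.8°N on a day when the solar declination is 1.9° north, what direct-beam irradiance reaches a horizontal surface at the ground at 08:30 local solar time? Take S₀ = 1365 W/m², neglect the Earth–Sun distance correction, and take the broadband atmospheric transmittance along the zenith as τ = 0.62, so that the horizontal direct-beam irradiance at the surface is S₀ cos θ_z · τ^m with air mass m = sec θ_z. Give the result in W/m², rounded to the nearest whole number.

160 W/m²

Hour angle H = 15° × (8.5 − 12) = -52.50°.
cos θ_z = sin φ sin δ + cos φ cos δ cos H = (0.7965)(0.0332) + (0.6046)(0.9995)(0.6088) = 0.3943.
Air mass m = 1/cos θ_z = 1/0.3943 = 2.536; τ^m = 0.62^2.536 = 0.2975.
Surface direct beam = 1365 × 0.3943 × 0.2975 = 160.12 W/m².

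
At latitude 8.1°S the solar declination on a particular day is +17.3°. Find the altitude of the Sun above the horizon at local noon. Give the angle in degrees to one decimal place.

64.6°

At local solar noon the hour angle is zero, so the elevation is 90° − |φ − δ| = 90° − |-8.1° − (17.3°)| = 90° − 25.4° = 64.6°.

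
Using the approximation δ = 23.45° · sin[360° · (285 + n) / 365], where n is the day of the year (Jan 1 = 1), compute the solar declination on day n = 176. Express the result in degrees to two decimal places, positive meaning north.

+23.37°

360 × (285 + 176) / 365 = 454.685°; sin(454.685°) = 0.9967.
δ = 23.45 × 0.9967 = 23.373° ≈ +23.37°.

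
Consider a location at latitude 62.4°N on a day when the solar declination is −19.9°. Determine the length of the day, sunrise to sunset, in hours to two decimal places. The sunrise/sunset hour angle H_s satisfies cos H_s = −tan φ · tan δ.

6.16 hours

The sunset hour angle satisfies cos H_s = −tan φ tan δ = 0.6924, giving H_s = 46.18°.
Day length = 2 H_s / 15° h⁻¹ = 92.36° / 15 = 6.157 h.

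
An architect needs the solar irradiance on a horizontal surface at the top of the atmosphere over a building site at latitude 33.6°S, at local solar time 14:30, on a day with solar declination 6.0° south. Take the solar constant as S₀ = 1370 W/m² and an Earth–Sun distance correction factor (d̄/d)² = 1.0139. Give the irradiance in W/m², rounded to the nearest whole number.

Hour angle H = 15° × (14.5 − 12) = 37.50°.
cos θ_z = sin(-33.6°) sin(-6.0°) + cos(-33.6°) cos(-6.0°) cos(37.50°) = 0.0578 + 0.6572 = 0.7150.
Top-of-atmosphere irradiance = S₀ (d̄/d)² cos θ_z = 1370 × 1.0139 × 0.7150 = 993.17 W/m².

993 W/m²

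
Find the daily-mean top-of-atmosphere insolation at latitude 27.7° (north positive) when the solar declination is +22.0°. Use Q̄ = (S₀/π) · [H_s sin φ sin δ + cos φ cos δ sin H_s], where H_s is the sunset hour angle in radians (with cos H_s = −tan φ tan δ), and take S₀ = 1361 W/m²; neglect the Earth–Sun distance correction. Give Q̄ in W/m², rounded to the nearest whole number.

cos H_s = −tan(27.7°) · tan(22.0°) = -0.2121, so H_s = arccos(-0.2121) = 102.25°. In radians, H_s = 1.7846.
H_s sin φ sin δ = 1.7846 × 0.4648 × 0.3746 = 0.3107.
cos φ cos δ sin H_s = 0.8854 × 0.9272 × 0.9772 = 0.8022.
Q̄ = (1361/π) × (0.3107 + 0.8022) = 433.22 × 1.1129 = 482.13 W/m².

482 W/m²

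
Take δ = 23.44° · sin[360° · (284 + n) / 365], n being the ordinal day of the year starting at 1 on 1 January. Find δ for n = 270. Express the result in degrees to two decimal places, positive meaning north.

360 × (284 + 270) / 365 = 546.411°; sin(546.411°) = -0.1117.
δ = 23.44 × -0.1117 = -2.618° ≈ -2.62°.

-2.62°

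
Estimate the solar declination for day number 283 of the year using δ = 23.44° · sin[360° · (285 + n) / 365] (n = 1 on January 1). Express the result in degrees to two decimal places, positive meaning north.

360 × (285 + 283) / 365 = 560.219°; sin(560.219°) = -0.3456.
δ = 23.44 × -0.3456 = -8.101° ≈ -8.10°.

-8.10°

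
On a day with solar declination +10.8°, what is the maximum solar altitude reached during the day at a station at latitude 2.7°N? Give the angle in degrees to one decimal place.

At local solar noon the hour angle is zero, so the elevation is 90° − |φ − δ| = 90° − |2.7° − (10.8°)| = 90° − 8.1° = 81.9°.

81.9°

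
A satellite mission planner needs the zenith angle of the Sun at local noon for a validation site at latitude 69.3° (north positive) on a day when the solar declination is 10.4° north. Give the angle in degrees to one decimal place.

58.9°

At local solar noon the hour angle is zero, so the zenith angle is |φ − δ| = |69.3° − (10.4°)| = 58.9°.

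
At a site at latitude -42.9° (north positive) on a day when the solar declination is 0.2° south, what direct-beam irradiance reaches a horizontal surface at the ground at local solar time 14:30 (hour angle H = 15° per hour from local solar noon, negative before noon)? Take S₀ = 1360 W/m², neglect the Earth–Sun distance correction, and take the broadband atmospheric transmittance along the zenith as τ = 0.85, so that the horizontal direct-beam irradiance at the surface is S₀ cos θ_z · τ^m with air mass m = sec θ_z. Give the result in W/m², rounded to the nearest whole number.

Hour angle H = 15° × (14.5 − 12) = 37.50°.
cos θ_z = sin(-42.9°) sin(-0.2°) + cos(-42.9°) cos(-0.2°) cos(37.50°) = 0.0024 + 0.5812 = 0.5836.
Air mass m = 1/cos θ_z = 1/0.5836 = 1.714; τ^m = 0.85^1.714 = 0.7569.
Surface direct beam = 1360 × 0.5836 × 0.7569 = 600.75 W/m².

601 W/m²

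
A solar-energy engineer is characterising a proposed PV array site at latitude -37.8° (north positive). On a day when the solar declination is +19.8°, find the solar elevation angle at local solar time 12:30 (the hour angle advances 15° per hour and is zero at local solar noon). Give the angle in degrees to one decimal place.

32.0°

Hour angle H = 15° × (12.5 − 12) = 7.50°.
With φ = -37.8°, δ = 19.8°, H = 7.50°: sin φ sin δ = -0.2076, cos φ cos δ cos H = 0.7371, so cos θ_z = 0.5295.
θ_z = arccos(0.5295) = 58.03°, so the elevation is 90° − 58.03° = 31.97°.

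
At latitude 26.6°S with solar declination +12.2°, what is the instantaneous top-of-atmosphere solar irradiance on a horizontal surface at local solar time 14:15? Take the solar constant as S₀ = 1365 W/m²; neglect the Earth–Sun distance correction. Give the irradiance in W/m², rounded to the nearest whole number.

Hour angle H = 15° × (14.25 − 12) = 33.75°.
cos θ_z = sin φ sin δ + cos φ cos δ cos H = (-0.4478)(0.2113) + (0.8942)(0.9774)(0.8315) = 0.6321.
Top-of-atmosphere irradiance = S₀ cos θ_z = 1365 × 0.6321 = 862.82 W/m².

863 W/m²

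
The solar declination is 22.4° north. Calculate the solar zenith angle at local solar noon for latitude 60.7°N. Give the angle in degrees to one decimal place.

At local solar noon the hour angle is zero, so the zenith angle is |φ − δ| = |60.7° − (22.4°)| = 38.3°.

38.3°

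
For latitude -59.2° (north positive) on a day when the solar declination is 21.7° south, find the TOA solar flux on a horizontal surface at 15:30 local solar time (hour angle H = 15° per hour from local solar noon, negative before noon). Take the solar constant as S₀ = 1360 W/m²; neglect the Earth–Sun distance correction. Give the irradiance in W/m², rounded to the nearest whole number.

Hour angle H = 15° × (15.5 − 12) = 52.50°.
With φ = -59.2°, δ = -21.7°, H = 52.50°: sin φ sin δ = 0.3176, cos φ cos δ cos H = 0.2896, so cos θ_z = 0.6072.
Top-of-atmosphere irradiance = S₀ cos θ_z = 1360 × 0.6072 = 825.79 W/m².

826 W/m²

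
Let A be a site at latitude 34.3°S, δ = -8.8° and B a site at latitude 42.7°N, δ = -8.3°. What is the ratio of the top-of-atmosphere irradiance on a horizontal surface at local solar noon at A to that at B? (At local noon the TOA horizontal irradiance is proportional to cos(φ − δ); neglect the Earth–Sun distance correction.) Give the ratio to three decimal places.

1.434

A: cos θ_z = cos(-34.3° − (-8.8°)) = 0.9026.
B: cos θ_z = cos(42.7° − (-8.3°)) = 0.6293.
Ratio A/B = 0.9026 / 0.6293 = 1.4343.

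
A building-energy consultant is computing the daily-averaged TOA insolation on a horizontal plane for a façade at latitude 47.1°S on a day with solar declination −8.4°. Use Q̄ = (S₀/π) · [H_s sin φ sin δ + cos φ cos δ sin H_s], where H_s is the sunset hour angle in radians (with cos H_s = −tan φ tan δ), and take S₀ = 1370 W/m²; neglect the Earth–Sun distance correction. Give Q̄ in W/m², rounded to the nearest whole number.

The sunset hour angle satisfies cos H_s = −tan φ tan δ = -0.1589, giving H_s = 99.14°. In radians, H_s = 1.7303.
H_s sin φ sin δ = 1.7303 × -0.7325 × -0.1461 = 0.1852.
cos φ cos δ sin H_s = 0.6807 × 0.9893 × 0.9873 = 0.6649.
Q̄ = (1370/π) × (0.1852 + 0.6649) = 436.08 × 0.8501 = 370.71 W/m².

371 W/m²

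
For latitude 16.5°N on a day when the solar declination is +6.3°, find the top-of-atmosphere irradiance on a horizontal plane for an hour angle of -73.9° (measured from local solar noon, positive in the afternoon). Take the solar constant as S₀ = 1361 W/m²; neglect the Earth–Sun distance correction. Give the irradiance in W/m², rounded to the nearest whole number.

402 W/m²

cos θ_z = sin φ sin δ + cos φ cos δ cos H = (0.2840)(0.1097) + (0.9588)(0.9940)(0.2773) = 0.2954.
Top-of-atmosphere irradiance = S₀ cos θ_z = 1361 × 0.2954 = 402.04 W/m².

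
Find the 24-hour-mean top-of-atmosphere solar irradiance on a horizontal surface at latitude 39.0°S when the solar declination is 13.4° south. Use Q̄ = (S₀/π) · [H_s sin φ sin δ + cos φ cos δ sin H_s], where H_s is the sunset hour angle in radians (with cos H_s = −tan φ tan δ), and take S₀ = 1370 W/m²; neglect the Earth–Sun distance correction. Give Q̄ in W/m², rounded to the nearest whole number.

−tan φ tan δ = −(-0.8098)(-0.2382) = -0.1929; H_s = arccos(-0.1929) = 101.12°. In radians, H_s = 1.7649.
H_s sin φ sin δ = 1.7649 × -0.6293 × -0.2317 = 0.2573.
cos φ cos δ sin H_s = 0.7771 × 0.9728 × 0.9812 = 0.7418.
Q̄ = (1370/π) × (0.2573 + 0.7418) = 436.08 × 0.9991 = 435.69 W/m².

436 W/m²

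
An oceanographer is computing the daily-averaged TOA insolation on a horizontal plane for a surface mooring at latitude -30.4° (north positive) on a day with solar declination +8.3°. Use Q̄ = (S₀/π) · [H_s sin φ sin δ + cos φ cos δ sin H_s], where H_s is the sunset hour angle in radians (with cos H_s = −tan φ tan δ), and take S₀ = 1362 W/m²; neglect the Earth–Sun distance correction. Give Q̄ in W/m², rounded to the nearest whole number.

cos H_s = −tan(-30.4°) · tan(8.3°) = 0.0856, so H_s = arccos(0.0856) = 85.09°. In radians, H_s = 1.4851.
H_s sin φ sin δ = 1.4851 × -0.5060 × 0.1444 = -0.1085.
cos φ cos δ sin H_s = 0.8625 × 0.9895 × 0.9963 = 0.8503.
Q̄ = (1362/π) × (-0.1085 + 0.8503) = 433.54 × 0.7418 = 321.60 W/m².

322 W/m²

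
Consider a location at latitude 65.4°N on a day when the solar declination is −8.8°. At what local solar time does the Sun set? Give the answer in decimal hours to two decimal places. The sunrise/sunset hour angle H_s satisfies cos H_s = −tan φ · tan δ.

16.68 h

cos H_s = −tan(65.4°) · tan(-8.8°) = 0.3381, so H_s = arccos(0.3381) = 70.24°.
Sunset is at 12 + H_s/15 = 12 + 4.683 = 16.683 h local solar time.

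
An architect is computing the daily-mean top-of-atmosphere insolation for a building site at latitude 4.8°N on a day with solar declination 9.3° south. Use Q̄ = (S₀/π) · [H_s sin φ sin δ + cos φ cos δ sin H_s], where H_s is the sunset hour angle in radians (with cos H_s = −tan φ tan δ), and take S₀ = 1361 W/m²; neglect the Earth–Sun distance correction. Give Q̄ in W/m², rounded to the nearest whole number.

417 W/m²

The sunset hour angle satisfies cos H_s = −tan φ tan δ = 0.0138, giving H_s = 89.21°. In radians, H_s = 1.5570.
H_s sin φ sin δ = 1.5570 × 0.0837 × -0.1616 = -0.0211.
cos φ cos δ sin H_s = 0.9965 × 0.9869 × 0.9999 = 0.9833.
Q̄ = (1361/π) × (-0.0211 + 0.9833) = 433.22 × 0.9622 = 416.84 W/m².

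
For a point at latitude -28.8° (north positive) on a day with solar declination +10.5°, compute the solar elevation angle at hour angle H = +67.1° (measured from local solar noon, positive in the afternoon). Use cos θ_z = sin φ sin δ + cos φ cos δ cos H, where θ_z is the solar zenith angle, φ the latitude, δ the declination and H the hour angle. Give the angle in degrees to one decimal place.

14.3°

With φ = -28.8°, δ = 10.5°, H = 67.10°: sin φ sin δ = -0.0878, cos φ cos δ cos H = 0.3353, so cos θ_z = 0.2475.
θ_z = arccos(0.2475) = 75.67°, so the elevation is 90° − 75.67° = 14.33°.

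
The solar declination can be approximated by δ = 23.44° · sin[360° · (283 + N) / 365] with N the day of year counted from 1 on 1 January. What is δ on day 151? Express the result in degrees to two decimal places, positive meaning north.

360 × (283 + 151) / 365 = 428.055°; sin(428.055°) = 0.9275.
δ = 23.44 × 0.9275 = 21.741° ≈ +21.74°.

+21.74°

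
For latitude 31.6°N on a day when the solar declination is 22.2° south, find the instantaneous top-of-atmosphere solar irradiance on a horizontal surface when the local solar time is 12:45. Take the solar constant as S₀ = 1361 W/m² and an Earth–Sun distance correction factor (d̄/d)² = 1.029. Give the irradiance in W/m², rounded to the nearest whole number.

Hour angle H = 15° × (12.75 − 12) = 11.25°.
With φ = 31.6°, δ = -22.2°, H = 11.25°: sin φ sin δ = -0.1980, cos φ cos δ cos H = 0.7734, so cos θ_z = 0.5754.
Top-of-atmosphere irradiance = S₀ (d̄/d)² cos θ_z = 1361 × 1.029 × 0.5754 = 805.83 W/m².

806 W/m²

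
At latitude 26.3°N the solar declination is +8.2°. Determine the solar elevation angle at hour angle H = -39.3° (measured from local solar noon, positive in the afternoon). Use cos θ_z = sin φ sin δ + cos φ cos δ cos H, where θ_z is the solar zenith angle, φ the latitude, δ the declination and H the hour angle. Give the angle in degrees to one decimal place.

With φ = 26.3°, δ = 8.2°, H = -39.30°: sin φ sin δ = 0.0632, cos φ cos δ cos H = 0.6866, so cos θ_z = 0.7498.
θ_z = arccos(0.7498) = 41.43°, so the elevation is 90° − 41.43° = 48.57°.

48.6°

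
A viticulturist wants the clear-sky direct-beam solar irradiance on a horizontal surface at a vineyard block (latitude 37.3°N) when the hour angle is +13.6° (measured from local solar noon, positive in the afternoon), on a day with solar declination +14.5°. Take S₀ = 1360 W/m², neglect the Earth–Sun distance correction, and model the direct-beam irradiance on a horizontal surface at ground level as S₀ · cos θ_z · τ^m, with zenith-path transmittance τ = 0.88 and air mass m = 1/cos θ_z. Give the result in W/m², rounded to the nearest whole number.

cos θ_z = sin(37.3°) sin(14.5°) + cos(37.3°) cos(14.5°) cos(13.60°) = 0.1517 + 0.7485 = 0.9002.
Air mass m = 1/cos θ_z = 1/0.9002 = 1.111; τ^m = 0.88^1.111 = 0.8676.
Surface direct beam = 1360 × 0.9002 × 0.8676 = 1062.18 W/m².

1062 W/m²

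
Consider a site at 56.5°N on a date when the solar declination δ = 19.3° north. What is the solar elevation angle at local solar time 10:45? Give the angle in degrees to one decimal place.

Hour angle H = 15° × (10.75 − 12) = -18.75°.
With φ = 56.5°, δ = 19.3°, H = -18.75°: sin φ sin δ = 0.2756, cos φ cos δ cos H = 0.4933, so cos θ_z = 0.7689.
θ_z = arccos(0.7689) = 39.74°, so the elevation is 90° − 39.74° = 50.26°.

50.3°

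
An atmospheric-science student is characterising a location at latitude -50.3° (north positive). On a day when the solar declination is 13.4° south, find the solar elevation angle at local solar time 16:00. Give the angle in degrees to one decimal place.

Hour angle H = 15° × (16 − 12) = 60.00°.
With φ = -50.3°, δ = -13.4°, H = 60.00°: sin φ sin δ = 0.1783, cos φ cos δ cos H = 0.3107, so cos θ_z = 0.4890.
θ_z = arccos(0.4890) = 60.73°, so the elevation is 90° − 60.73° = 29.27°.

29.3°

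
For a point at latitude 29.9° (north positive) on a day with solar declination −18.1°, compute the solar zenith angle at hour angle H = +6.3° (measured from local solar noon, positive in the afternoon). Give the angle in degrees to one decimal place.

48.4°

With φ = 29.9°, δ = -18.1°, H = 6.30°: sin φ sin δ = -0.1549, cos φ cos δ cos H = 0.8190, so cos θ_z = 0.6641.
θ_z = arccos(0.6641) = 48.39°.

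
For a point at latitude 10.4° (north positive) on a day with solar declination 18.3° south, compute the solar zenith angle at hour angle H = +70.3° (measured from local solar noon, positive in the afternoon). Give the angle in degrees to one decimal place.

75.0°

With φ = 10.4°, δ = -18.3°, H = 70.30°: sin φ sin δ = -0.0567, cos φ cos δ cos H = 0.3148, so cos θ_z = 0.2581.
θ_z = arccos(0.2581) = 75.04°.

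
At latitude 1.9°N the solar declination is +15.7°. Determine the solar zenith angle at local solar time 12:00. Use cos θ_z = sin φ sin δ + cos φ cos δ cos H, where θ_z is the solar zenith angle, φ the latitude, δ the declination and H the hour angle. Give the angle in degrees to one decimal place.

13.8°

Hour angle H = 15° × (12 − 12) = 0.00°.
With φ = 1.9°, δ = 15.7°, H = 0.00°: sin φ sin δ = 0.0090, cos φ cos δ cos H = 0.9622, so cos θ_z = 0.9712.
θ_z = arccos(0.9712) = 13.78°.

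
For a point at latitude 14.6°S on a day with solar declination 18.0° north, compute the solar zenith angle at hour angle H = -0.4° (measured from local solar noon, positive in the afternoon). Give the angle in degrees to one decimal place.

32.6°

cos θ_z = sin φ sin δ + cos φ cos δ cos H = (-0.2521)(0.3090) + (0.9677)(0.9511)(1.0000) = 0.8425.
θ_z = arccos(0.8425) = 32.59°.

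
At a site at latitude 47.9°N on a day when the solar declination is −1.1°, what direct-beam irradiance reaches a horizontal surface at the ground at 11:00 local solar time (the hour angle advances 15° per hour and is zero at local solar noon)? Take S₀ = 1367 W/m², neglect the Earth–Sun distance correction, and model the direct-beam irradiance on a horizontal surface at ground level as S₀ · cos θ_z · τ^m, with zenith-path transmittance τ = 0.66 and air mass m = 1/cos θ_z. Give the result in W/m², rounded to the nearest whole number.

449 W/m²

Hour angle H = 15° × (11 − 12) = -15.00°.
cos θ_z = sin(47.9°) sin(-1.1°) + cos(47.9°) cos(-1.1°) cos(-15.00°) = -0.0142 + 0.6475 = 0.6333.
Air mass m = 1/cos θ_z = 1/0.6333 = 1.579; τ^m = 0.66^1.579 = 0.5189.
Surface direct beam = 1367 × 0.6333 × 0.5189 = 449.22 W/m².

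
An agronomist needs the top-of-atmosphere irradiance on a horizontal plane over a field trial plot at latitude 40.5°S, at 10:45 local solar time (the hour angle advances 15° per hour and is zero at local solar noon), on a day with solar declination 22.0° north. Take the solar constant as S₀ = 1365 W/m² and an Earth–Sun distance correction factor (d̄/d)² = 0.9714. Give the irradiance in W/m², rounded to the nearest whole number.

Hour angle H = 15° × (10.75 − 12) = -18.75°.
With φ = -40.5°, δ = 22.0°, H = -18.75°: sin φ sin δ = -0.2433, cos φ cos δ cos H = 0.6676, so cos θ_z = 0.4243.
Top-of-atmosphere irradiance = S₀ (d̄/d)² cos θ_z = 1365 × 0.9714 × 0.4243 = 562.61 W/m².

563 W/m²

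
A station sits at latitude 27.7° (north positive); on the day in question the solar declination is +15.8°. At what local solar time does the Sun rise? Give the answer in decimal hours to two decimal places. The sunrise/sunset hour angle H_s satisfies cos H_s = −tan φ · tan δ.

5.43 h

−tan φ tan δ = −(0.5250)(0.2830) = -0.1486; H_s = arccos(-0.1486) = 98.55°.
Sunrise is at 12 − H_s/15 = 12 − 6.570 = 5.430 h local solar time.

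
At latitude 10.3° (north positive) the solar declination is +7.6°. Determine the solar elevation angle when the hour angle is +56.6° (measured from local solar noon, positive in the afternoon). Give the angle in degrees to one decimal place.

cos θ_z = sin φ sin δ + cos φ cos δ cos H = (0.1788)(0.1323) + (0.9839)(0.9912)(0.5505) = 0.5605.
θ_z = arccos(0.5605) = 55.91°, so the elevation is 90° − 55.91° = 34.09°.

34.1°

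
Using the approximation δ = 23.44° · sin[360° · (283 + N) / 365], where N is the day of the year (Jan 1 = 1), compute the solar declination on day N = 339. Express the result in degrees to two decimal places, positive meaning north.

360 × (283 + 339) / 365 = 613.479°; sin(613.479°) = -0.9587.
δ = 23.44 × -0.9587 = -22.472° ≈ -22.47°.

-22.47°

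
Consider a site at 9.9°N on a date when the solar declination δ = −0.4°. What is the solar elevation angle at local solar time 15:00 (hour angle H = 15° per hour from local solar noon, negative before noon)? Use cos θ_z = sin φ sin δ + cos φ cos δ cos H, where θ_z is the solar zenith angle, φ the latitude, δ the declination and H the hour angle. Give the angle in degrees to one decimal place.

Hour angle H = 15° × (15 − 12) = 45.00°.
cos θ_z = sin φ sin δ + cos φ cos δ cos H = (0.1719)(-0.0070) + (0.9851)(1.0000)(0.7071) = 0.6954.
θ_z = arccos(0.6954) = 45.94°, so the elevation is 90° − 45.94° = 44.06°.

44.1°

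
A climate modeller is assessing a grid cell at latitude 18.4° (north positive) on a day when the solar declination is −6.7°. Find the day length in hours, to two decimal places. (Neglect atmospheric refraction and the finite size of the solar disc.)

The sunset hour angle satisfies cos H_s = −tan φ tan δ = 0.0391, giving H_s = 87.76°.
Day length = 2 H_s / 15° h⁻¹ = 175.52° / 15 = 11.701 h.

11.70 hours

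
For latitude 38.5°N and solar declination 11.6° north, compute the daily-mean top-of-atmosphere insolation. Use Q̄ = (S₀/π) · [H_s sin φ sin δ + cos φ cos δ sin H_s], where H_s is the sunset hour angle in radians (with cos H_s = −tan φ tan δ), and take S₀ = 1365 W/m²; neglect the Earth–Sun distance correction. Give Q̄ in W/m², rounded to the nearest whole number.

cos H_s = −tan(38.5°) · tan(11.6°) = -0.1633, so H_s = arccos(-0.1633) = 99.40°. In radians, H_s = 1.7349.
H_s sin φ sin δ = 1.7349 × 0.6225 × 0.2011 = 0.2172.
cos φ cos δ sin H_s = 0.7826 × 0.9796 × 0.9866 = 0.7564.
Q̄ = (1365/π) × (0.2172 + 0.7564) = 434.49 × 0.9736 = 423.02 W/m².

423 W/m²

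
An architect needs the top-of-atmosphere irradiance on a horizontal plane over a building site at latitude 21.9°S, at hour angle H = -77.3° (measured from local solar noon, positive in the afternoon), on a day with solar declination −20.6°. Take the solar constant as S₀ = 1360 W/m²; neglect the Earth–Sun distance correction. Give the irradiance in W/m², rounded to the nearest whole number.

With φ = -21.9°, δ = -20.6°, H = -77.30°: sin φ sin δ = 0.1312, cos φ cos δ cos H = 0.1909, so cos θ_z = 0.3221.
Top-of-atmosphere irradiance = S₀ cos θ_z = 1360 × 0.3221 = 438.06 W/m².

438 W/m²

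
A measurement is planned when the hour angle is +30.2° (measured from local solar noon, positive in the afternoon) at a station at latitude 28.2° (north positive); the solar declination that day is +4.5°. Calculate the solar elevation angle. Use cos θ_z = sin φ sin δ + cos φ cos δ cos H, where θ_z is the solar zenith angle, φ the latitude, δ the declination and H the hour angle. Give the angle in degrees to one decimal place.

52.8°

cos θ_z = sin(28.2°) sin(4.5°) + cos(28.2°) cos(4.5°) cos(30.20°) = 0.0371 + 0.7593 = 0.7964.
θ_z = arccos(0.7964) = 37.21°, so the elevation is 90° − 37.21° = 52.79°.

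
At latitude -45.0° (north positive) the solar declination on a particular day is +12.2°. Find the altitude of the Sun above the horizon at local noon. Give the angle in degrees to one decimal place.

32.8°

At local solar noon the hour angle is zero, so the elevation is 90° − |φ − δ| = 90° − |-45.0° − (12.2°)| = 90° − 57.2° = 32.8°.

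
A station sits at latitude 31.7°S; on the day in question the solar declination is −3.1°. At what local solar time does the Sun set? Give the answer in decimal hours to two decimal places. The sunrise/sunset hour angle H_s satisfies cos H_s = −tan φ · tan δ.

The sunset hour angle satisfies cos H_s = −tan φ tan δ = -0.0334, giving H_s = 91.91°.
Sunset is at 12 + H_s/15 = 12 + 6.127 = 18.127 h local solar time.

18.13 h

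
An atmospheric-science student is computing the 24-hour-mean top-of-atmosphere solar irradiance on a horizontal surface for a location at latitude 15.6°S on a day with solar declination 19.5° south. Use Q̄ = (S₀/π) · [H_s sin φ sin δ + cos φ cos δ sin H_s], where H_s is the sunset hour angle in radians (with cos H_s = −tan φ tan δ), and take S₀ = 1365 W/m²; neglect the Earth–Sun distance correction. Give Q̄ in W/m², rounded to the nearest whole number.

cos H_s = −tan(-15.6°) · tan(-19.5°) = -0.0989, so H_s = arccos(-0.0989) = 95.68°. In radians, H_s = 1.6699.
H_s sin φ sin δ = 1.6699 × -0.2689 × -0.3338 = 0.1499.
cos φ cos δ sin H_s = 0.9632 × 0.9426 × 0.9951 = 0.9035.
Q̄ = (1365/π) × (0.1499 + 0.9035) = 434.49 × 1.0534 = 457.69 W/m².

458 W/m²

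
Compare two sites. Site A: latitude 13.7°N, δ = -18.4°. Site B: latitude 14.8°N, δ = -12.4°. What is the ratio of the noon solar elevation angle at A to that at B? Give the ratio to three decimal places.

A: 90° − |13.7 − (-18.4)| = 57.90°.
B: 90° − |14.8 − (-12.4)| = 62.80°.
Ratio A/B = 57.9000 / 62.8000 = 0.9220.

0.922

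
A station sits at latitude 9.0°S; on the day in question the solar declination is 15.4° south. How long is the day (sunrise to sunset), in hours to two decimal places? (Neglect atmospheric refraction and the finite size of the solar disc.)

The sunset hour angle satisfies cos H_s = −tan φ tan δ = -0.0436, giving H_s = 92.50°.
Day length = 2 H_s / 15° h⁻¹ = 185.00° / 15 = 12.333 h.

12.33 hours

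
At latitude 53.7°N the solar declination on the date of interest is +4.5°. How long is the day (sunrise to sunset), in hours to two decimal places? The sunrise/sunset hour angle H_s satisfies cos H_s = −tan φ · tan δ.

12.82 hours

−tan φ tan δ = −(1.3613)(0.0787) = -0.1071; H_s = arccos(-0.1071) = 96.15°.
Day length = 2 H_s / 15° h⁻¹ = 192.30° / 15 = 12.820 h.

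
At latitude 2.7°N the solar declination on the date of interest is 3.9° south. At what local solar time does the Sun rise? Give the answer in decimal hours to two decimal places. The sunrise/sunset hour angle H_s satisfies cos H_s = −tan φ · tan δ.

−tan φ tan δ = −(0.0472)(-0.0682) = 0.0032; H_s = arccos(0.0032) = 89.82°.
Sunrise is at 12 − H_s/15 = 12 − 5.988 = 6.012 h local solar time.

6.01 h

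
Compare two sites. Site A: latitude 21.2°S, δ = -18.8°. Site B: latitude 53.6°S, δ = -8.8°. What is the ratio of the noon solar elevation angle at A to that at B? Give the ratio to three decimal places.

A: 90° − |-21.2 − (-18.8)| = 87.60°.
B: 90° − |-53.6 − (-8.8)| = 45.20°.
Ratio A/B = 87.6000 / 45.2000 = 1.9381.

1.938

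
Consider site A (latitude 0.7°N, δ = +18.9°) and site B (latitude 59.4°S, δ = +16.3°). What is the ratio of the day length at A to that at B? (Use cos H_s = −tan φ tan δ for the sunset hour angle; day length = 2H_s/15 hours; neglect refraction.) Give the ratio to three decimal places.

1.495

A: H_s = arccos(−tan 0.7° · tan 18.9°) = 90.24°, so 2H_s/15 = 12.0320 h.
B: H_s = arccos(−tan -59.4° · tan 16.3°) = 60.37°, so 2H_s/15 = 8.0493 h.
Ratio A/B = 12.0320 / 8.0493 = 1.4948.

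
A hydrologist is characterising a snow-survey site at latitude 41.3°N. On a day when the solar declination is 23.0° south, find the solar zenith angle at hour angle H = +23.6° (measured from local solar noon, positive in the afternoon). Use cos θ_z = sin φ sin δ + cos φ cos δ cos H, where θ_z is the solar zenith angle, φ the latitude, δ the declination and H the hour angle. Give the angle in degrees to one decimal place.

67.9°

cos θ_z = sin φ sin δ + cos φ cos δ cos H = (0.6600)(-0.3907) + (0.7513)(0.9205)(0.9164) = 0.3759.
θ_z = arccos(0.3759) = 67.92°.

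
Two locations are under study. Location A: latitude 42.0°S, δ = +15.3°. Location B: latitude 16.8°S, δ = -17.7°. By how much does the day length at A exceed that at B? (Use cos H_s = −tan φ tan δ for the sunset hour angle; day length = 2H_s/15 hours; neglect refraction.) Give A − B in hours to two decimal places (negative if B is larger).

-2.64 h

A: H_s = arccos(−tan -42.0° · tan 15.3°) = 75.74°, so 2H_s/15 = 10.0987 h.
B: H_s = arccos(−tan -16.8° · tan -17.7°) = 95.53°, so 2H_s/15 = 12.7373 h.
A − B = 10.0987 − 12.7373 = -2.6386 h.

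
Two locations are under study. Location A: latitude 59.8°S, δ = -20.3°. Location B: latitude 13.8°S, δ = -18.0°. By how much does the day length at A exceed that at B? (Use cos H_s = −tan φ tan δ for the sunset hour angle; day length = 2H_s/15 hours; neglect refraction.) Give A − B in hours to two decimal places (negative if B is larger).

+4.65 h

A: H_s = arccos(−tan -59.8° · tan -20.3°) = 129.46°, so 2H_s/15 = 17.2613 h.
B: H_s = arccos(−tan -13.8° · tan -18.0°) = 94.58°, so 2H_s/15 = 12.6107 h.
A − B = 17.2613 − 12.6107 = 4.6506 h.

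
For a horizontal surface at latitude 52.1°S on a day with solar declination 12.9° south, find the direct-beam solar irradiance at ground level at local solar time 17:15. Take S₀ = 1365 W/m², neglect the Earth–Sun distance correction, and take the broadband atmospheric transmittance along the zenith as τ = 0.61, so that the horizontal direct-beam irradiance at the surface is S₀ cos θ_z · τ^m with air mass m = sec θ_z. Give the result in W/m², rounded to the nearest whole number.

74 W/m²

Hour angle H = 15° × (17.25 − 12) = 78.75°.
cos θ_z = sin φ sin δ + cos φ cos δ cos H = (-0.7891)(-0.2233) + (0.6143)(0.9748)(0.1951) = 0.2930.
Air mass m = 1/cos θ_z = 1/0.2930 = 3.413; τ^m = 0.61^3.413 = 0.1851.
Surface direct beam = 1365 × 0.2930 × 0.1851 = 74.03 W/m².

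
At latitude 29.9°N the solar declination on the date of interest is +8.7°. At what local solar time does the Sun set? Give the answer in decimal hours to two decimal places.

18.34 h

cos H_s = −tan(29.9°) · tan(8.7°) = -0.0880, so H_s = arccos(-0.0880) = 95.05°.
Sunset is at 12 + H_s/15 = 12 + 6.337 = 18.337 h local solar time.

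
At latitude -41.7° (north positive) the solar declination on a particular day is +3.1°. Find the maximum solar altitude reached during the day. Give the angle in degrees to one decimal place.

45.2°

At local solar noon the hour angle is zero, so the elevation is 90° − |φ − δ| = 90° − |-41.7° − (3.1°)| = 90° − 44.8° = 45.2°.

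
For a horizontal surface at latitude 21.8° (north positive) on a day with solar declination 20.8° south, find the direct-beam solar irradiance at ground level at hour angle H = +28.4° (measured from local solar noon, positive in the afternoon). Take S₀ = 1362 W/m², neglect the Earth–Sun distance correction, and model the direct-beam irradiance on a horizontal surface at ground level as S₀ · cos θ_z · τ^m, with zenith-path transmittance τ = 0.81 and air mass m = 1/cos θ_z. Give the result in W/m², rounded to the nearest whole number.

cos θ_z = sin φ sin δ + cos φ cos δ cos H = (0.3714)(-0.3551) + (0.9285)(0.9348)(0.8796) = 0.6316.
Air mass m = 1/cos θ_z = 1/0.6316 = 1.583; τ^m = 0.81^1.583 = 0.7164.
Surface direct beam = 1362 × 0.6316 × 0.7164 = 616.28 W/m².

616 W/m²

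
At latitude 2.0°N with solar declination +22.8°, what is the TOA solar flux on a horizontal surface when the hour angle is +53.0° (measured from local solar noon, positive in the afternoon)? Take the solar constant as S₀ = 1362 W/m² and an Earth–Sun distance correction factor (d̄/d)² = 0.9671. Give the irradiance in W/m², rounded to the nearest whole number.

With φ = 2.0°, δ = 22.8°, H = 53.00°: sin φ sin δ = 0.0135, cos φ cos δ cos H = 0.5545, so cos θ_z = 0.5680.
Top-of-atmosphere irradiance = S₀ (d̄/d)² cos θ_z = 1362 × 0.9671 × 0.5680 = 748.16 W/m².

748 W/m²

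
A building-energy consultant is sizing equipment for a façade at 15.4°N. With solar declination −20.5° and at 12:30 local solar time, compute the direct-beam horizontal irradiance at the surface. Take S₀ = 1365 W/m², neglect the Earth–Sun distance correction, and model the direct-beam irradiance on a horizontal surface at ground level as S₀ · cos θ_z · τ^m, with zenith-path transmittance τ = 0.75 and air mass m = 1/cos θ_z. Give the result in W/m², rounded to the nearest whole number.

Hour angle H = 15° × (12.5 − 12) = 7.50°.
With φ = 15.4°, δ = -20.5°, H = 7.50°: sin φ sin δ = -0.0930, cos φ cos δ cos H = 0.8953, so cos θ_z = 0.8023.
Air mass m = 1/cos θ_z = 1/0.8023 = 1.246; τ^m = 0.75^1.246 = 0.6988.
Surface direct beam = 1365 × 0.8023 × 0.6988 = 765.28 W/m².

765 W/m²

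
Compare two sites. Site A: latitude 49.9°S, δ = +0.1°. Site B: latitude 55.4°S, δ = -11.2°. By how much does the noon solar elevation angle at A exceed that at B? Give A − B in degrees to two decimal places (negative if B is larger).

A: 90° − |-49.9 − (0.1)| = 40.00°.
B: 90° − |-55.4 − (-11.2)| = 45.80°.
A − B = 40.00 − 45.80 = -5.80°.

-5.80°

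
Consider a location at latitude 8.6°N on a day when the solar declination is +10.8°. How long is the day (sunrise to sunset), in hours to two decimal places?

−tan φ tan δ = −(0.1512)(0.1908) = -0.0288; H_s = arccos(-0.0288) = 91.65°.
Day length = 2 H_s / 15° h⁻¹ = 183.30° / 15 = 12.220 h.

12.22 hours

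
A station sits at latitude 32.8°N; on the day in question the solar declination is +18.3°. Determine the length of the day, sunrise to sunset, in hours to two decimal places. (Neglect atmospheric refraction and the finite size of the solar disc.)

cos H_s = −tan(32.8°) · tan(18.3°) = -0.2131, so H_s = arccos(-0.2131) = 102.30°.
Day length = 2 H_s / 15° h⁻¹ = 204.60° / 15 = 13.640 h.

13.64 hours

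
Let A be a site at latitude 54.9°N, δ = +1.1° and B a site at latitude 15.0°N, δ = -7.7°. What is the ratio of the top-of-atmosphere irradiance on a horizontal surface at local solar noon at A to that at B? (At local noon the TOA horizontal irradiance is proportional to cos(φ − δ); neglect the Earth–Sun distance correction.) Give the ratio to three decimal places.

0.640

A: cos θ_z = cos(54.9° − (1.1°)) = 0.5906.
B: cos θ_z = cos(15.0° − (-7.7°)) = 0.9225.
Ratio A/B = 0.5906 / 0.9225 = 0.6402.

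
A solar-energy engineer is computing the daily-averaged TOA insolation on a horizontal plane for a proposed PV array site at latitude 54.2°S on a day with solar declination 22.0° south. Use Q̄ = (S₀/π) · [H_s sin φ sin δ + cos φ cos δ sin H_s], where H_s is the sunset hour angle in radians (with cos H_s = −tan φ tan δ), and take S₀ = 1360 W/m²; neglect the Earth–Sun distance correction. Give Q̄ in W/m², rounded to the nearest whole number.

479 W/m²

−tan φ tan δ = −(-1.3865)(-0.4040) = -0.5601; H_s = arccos(-0.5601) = 124.06°. In radians, H_s = 2.1653.
H_s sin φ sin δ = 2.1653 × -0.8111 × -0.3746 = 0.6579.
cos φ cos δ sin H_s = 0.5850 × 0.9272 × 0.8284 = 0.4493.
Q̄ = (1360/π) × (0.6579 + 0.4493) = 432.90 × 1.1072 = 479.31 W/m².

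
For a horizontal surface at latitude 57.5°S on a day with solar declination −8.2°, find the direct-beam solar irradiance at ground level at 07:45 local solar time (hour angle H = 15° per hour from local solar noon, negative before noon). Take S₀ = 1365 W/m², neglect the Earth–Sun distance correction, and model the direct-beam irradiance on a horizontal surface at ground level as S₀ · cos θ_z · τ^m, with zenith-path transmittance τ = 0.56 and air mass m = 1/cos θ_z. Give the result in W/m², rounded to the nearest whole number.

Hour angle H = 15° × (7.75 − 12) = -63.75°.
cos θ_z = sin(-57.5°) sin(-8.2°) + cos(-57.5°) cos(-8.2°) cos(-63.75°) = 0.1203 + 0.2352 = 0.3555.
Air mass m = 1/cos θ_z = 1/0.3555 = 2.813; τ^m = 0.56^2.813 = 0.1957.
Surface direct beam = 1365 × 0.3555 × 0.1957 = 94.96 W/m².

95 W/m²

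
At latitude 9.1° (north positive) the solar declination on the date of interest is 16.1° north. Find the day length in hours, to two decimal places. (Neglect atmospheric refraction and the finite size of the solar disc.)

cos H_s = −tan(9.1°) · tan(16.1°) = -0.0462, so H_s = arccos(-0.0462) = 92.65°.
Day length = 2 H_s / 15° h⁻¹ = 185.30° / 15 = 12.353 h.

12.35 hours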